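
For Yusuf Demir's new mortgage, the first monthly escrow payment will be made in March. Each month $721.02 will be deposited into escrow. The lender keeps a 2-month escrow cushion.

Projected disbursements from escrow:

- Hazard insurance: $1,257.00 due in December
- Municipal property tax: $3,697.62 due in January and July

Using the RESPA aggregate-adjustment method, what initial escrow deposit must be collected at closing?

$2,163.06

Cushion = 2 × $721.02 = $1,442.04
Trial balance (start $0, +$721.02 each month, − disbursements):
  Mar: +$721.02 → $721.02
  Apr: +$721.02 → $1,442.04
  May: +$721.02 → $2,163.06
  Jun: +$721.02 → $2,884.08
  Jul: +$721.02 − $3,697.62 → -$92.52
  Aug: +$721.02 → $628.50
  Sep: +$721.02 → $1,349.52
  Oct: +$721.02 → $2,070.54
  Nov: +$721.02 → $2,791.56
  Dec: +$721.02 − $1,257.00 → $2,255.58
  Jan: +$721.02 − $3,697.62 → -$721.02
  Feb: +$721.02 → $0.00
Lowest trial balance = -$721.02 (Jan)
Initial deposit = cushion − low point = $1,442.04 − (-$721.02) = $2,163.06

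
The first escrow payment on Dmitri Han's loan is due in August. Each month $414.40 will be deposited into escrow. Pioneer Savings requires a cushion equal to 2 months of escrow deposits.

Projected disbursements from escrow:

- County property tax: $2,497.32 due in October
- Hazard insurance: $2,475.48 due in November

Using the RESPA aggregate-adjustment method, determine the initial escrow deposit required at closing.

$4,144.00

Cushion = 2 × $414.40 = $828.80
Trial balance (start $0, +$414.40 each month, − disbursements):
  Aug: +$414.40 → $414.40
  Sep: +$414.40 → $828.80
  Oct: +$414.40 − $2,497.32 → -$1,254.12
  Nov: +$414.40 − $2,475.48 → -$3,315.20
  Dec: +$414.40 → -$2,900.80
  Jan: +$414.40 → -$2,486.40
  Feb: +$414.40 → -$2,072.00
  Mar: +$414.40 → -$1,657.60
  Apr: +$414.40 → -$1,243.20
  May: +$414.40 → -$828.80
  Jun: +$414.40 → -$414.40
  Jul: +$414.40 → $0.00
Lowest trial balance = -$3,315.20 (Nov)
Initial deposit = cushion − low point = $828.80 − (-$3,315.20) = $4,144.00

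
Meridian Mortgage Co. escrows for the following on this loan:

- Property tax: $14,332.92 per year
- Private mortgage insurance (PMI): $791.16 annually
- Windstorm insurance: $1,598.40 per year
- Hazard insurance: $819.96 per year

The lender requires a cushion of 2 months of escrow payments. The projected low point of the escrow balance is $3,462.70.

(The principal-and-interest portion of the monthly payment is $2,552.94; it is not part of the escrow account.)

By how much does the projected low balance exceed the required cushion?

Property tax — $14,332.92 annually
Private mortgage insurance (PMI) — $791.16 annually
Windstorm insurance — $1,598.40 annually
Hazard insurance — $819.96 annually
Annual escrow total = $17,542.44
Per month = $17,542.44 ÷ 12 = $1,461.87
Required reserve = 2 × $1,461.87 = $2,923.74
Excess over cushion: $3,462.70 − $2,923.74 = $538.96

$538.96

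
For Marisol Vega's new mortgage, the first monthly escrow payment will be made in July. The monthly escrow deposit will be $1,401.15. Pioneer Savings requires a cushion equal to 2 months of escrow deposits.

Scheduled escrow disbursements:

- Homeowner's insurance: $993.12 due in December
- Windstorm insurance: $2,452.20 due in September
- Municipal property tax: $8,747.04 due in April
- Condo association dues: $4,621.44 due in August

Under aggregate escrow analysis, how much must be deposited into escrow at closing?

$5,672.49

Cushion = 2 × $1,401.15 = $2,802.30
Trial balance (start $0, +$1,401.15 each month, − disbursements):
  Jul: +$1,401.15 → $1,401.15
  Aug: +$1,401.15 − $4,621.44 → -$1,819.14
  Sep: +$1,401.15 − $2,452.20 → -$2,870.19
  Oct: +$1,401.15 → -$1,469.04
  Nov: +$1,401.15 → -$67.89
  Dec: +$1,401.15 − $993.12 → $340.14
  Jan: +$1,401.15 → $1,741.29
  Feb: +$1,401.15 → $3,142.44
  Mar: +$1,401.15 → $4,543.59
  Apr: +$1,401.15 − $8,747.04 → -$2,802.30
  May: +$1,401.15 → -$1,401.15
  Jun: +$1,401.15 → $0.00
Lowest trial balance = -$2,870.19 (Sep)
Initial deposit = cushion − low point = $2,802.30 − (-$2,870.19) = $5,672.49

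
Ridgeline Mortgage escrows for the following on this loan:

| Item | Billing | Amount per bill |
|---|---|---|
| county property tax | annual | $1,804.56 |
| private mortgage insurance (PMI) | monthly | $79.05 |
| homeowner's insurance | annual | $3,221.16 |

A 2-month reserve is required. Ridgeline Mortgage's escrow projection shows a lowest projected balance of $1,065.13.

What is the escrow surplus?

County property tax — $1,804.56 per year
Private mortgage insurance (PMI) — $79.05 × 12 = $948.60 per year
Homeowner's insurance — $3,221.16 per year
Annual escrow total = $1,804.56 + $948.60 + $3,221.16 = $5,974.32
Monthly escrow = $5,974.32 / 12 = $497.86
Required cushion = 2 × $497.86 = $995.72
Surplus = $1,065.13 − $995.72 = $69.41

$69.41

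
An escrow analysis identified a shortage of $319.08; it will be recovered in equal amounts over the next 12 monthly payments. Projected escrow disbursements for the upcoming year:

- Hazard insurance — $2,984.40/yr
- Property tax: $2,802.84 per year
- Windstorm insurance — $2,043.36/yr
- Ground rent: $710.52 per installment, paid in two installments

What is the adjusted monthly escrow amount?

Hazard insurance: $2,984.40
Property tax: $2,802.84
Windstorm insurance: $2,043.36
Ground rent: $710.52 × 2 = $1,421.04
Combined annual = $2,984.40 + $2,802.84 + $2,043.36 + $1,421.04 = $9,251.64
Base monthly escrow = $9,251.64 ÷ 12 = $770.97
Monthly shortage recovery: $319.08 ÷ 12 = $26.59
Adjusted monthly = $770.97 + $26.59 = $797.56

$797.56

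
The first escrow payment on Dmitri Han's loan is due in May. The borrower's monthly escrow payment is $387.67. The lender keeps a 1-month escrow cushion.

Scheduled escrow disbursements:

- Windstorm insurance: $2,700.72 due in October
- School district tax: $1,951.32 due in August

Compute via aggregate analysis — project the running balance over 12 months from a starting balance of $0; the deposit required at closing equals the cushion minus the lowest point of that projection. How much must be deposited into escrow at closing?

$2,713.69

Cushion = 1 × $387.67 = $387.67
Trial balance (start $0, +$387.67 each month, − disbursements):
  May: +$387.67 → $387.67
  Jun: +$387.67 → $775.34
  Jul: +$387.67 → $1,163.01
  Aug: +$387.67 − $1,951.32 → -$400.64
  Sep: +$387.67 → -$12.97
  Oct: +$387.67 − $2,700.72 → -$2,326.02
  Nov: +$387.67 → -$1,938.35
  Dec: +$387.67 → -$1,550.68
  Jan: +$387.67 → -$1,163.01
  Feb: +$387.67 → -$775.34
  Mar: +$387.67 → -$387.67
  Apr: +$387.67 → $0.00
Lowest trial balance = -$2,326.02 (Oct)
Initial deposit = cushion − low point = $387.67 − (-$2,326.02) = $2,713.69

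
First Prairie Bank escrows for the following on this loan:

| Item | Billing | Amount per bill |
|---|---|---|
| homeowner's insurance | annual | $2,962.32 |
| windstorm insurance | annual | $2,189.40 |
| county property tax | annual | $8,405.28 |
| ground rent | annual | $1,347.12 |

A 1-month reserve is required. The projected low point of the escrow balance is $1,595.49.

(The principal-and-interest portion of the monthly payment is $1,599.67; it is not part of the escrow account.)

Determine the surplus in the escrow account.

Homeowner's insurance — $2,962.32 per year
Windstorm insurance — $2,189.40 per year
County property tax — $8,405.28 per year
Ground rent — $1,347.12 per year
Total annual escrow = $2,962.32 + $2,189.40 + $8,405.28 + $1,347.12 = $14,904.12
Per month = $14,904.12 ÷ 12 = $1,242.01
Cushion = 1 × $1,242.01 = $1,242.01
Excess over cushion: $1,595.49 − $1,242.01 = $353.48

$353.48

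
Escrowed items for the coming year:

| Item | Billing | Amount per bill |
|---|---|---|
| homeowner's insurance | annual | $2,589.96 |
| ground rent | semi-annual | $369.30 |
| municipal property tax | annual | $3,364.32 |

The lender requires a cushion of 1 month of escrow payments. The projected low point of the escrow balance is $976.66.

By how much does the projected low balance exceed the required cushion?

$418.92

Homeowner's insurance — $2,589.96
Ground rent — $369.30 × 2 = $738.60
Municipal property tax — $3,364.32
Total per year = $2,589.96 + $738.60 + $3,364.32 = $6,692.88
Per month = $6,692.88 / 12 = $557.74
Required reserve = 1 × $557.74 = $557.74
Surplus = $976.66 − $557.74 = $418.92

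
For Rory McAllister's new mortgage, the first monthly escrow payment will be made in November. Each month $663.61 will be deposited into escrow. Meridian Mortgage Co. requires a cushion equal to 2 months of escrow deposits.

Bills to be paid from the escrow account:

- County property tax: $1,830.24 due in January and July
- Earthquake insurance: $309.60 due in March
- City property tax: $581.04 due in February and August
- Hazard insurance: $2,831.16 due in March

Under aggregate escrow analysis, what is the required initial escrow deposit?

Cushion = 2 × $663.61 = $1,327.22
Trial balance (start $0, +$663.61 each month, − disbursements):
  Nov: +$663.61 → $663.61
  Dec: +$663.61 → $1,327.22
  Jan: +$663.61 − $1,830.24 → $160.59
  Feb: +$663.61 − $581.04 → $243.16
  Mar: +$663.61 − $3,140.76 → -$2,233.99
  Apr: +$663.61 → -$1,570.38
  May: +$663.61 → -$906.77
  Jun: +$663.61 → -$243.16
  Jul: +$663.61 − $1,830.24 → -$1,409.79
  Aug: +$663.61 − $581.04 → -$1,327.22
  Sep: +$663.61 → -$663.61
  Oct: +$663.61 → $0.00
Lowest trial balance = -$2,233.99 (Mar)
Initial deposit = cushion − low point = $1,327.22 − (-$2,233.99) = $3,561.21

$3,561.21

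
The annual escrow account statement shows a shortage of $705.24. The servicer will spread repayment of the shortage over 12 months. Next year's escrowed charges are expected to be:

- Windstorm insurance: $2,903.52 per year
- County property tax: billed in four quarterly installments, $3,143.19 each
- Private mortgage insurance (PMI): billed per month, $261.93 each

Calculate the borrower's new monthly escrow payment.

Windstorm insurance = $2,903.52 per year
County property tax = $3,143.19 × 4 = $12,572.76 per year
Private mortgage insurance (PMI) = $261.93 × 12 = $3,143.16 per year
Combined annual = $18,619.44
Base monthly escrow = $18,619.44 ÷ 12 = $1,551.62
Monthly shortage recovery: $705.24 ÷ 12 = $58.77
New monthly escrow = $1,551.62 + $58.77 = $1,610.39

$1,610.39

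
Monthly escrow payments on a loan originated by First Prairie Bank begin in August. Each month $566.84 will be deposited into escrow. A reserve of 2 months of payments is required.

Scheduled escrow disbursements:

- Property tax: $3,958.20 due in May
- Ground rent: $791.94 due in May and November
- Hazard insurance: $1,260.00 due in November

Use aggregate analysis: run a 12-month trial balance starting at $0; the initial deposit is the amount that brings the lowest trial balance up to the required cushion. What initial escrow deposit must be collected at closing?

Cushion = 2 × $566.84 = $1,133.68
Trial balance (start $0, +$566.84 each month, − disbursements):
  Aug: +$566.84 → $566.84
  Sep: +$566.84 → $1,133.68
  Oct: +$566.84 → $1,700.52
  Nov: +$566.84 − $2,051.94 → $215.42
  Dec: +$566.84 → $782.26
  Jan: +$566.84 → $1,349.10
  Feb: +$566.84 → $1,915.94
  Mar: +$566.84 → $2,482.78
  Apr: +$566.84 → $3,049.62
  May: +$566.84 − $4,750.14 → -$1,133.68
  Jun: +$566.84 → -$566.84
  Jul: +$566.84 → $0.00
Lowest trial balance = -$1,133.68 (May)
Initial deposit = cushion − low point = $1,133.68 − (-$1,133.68) = $2,267.36

$2,267.36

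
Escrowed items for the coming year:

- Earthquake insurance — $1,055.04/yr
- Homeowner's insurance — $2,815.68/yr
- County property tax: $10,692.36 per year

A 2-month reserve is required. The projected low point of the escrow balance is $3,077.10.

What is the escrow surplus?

$649.92

Earthquake insurance — $1,055.04 per year
Homeowner's insurance — $2,815.68 per year
County property tax — $10,692.36 per year
Yearly total = $1,055.04 + $2,815.68 + $10,692.36 = $14,563.08
Base monthly escrow = $14,563.08 / 12 = $1,213.59
Cushion = 2 × $1,213.59 = $2,427.18
Surplus = $3,077.10 − $2,427.18 = $649.92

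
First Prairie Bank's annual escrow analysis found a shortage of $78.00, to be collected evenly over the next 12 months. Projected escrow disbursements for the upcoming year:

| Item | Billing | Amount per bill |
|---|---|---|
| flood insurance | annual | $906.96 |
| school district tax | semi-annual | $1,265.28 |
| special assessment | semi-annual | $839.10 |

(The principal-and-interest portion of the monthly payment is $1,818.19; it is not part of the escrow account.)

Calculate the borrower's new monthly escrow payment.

Flood insurance — $906.96 annually
School district tax — $1,265.28 × 2 = $2,530.56 annually
Special assessment — $839.10 × 2 = $1,678.20 annually
Yearly total = $906.96 + $2,530.56 + $1,678.20 = $5,115.72
Monthly = $5,115.72 / 12 = $426.31
Shortage per month = $78.00 / 12 = $6.50
New monthly escrow = $426.31 + $6.50 = $432.81

$432.81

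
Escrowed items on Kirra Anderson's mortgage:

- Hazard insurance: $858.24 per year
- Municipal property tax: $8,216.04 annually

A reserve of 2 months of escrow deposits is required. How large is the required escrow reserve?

$1,512.38

Hazard insurance = $858.24 annually
Municipal property tax = $8,216.04 annually
Combined annual = $9,074.28
Base monthly escrow = $9,074.28 ÷ 12 = $756.19
Cushion = 2 × $756.19 = $1,512.38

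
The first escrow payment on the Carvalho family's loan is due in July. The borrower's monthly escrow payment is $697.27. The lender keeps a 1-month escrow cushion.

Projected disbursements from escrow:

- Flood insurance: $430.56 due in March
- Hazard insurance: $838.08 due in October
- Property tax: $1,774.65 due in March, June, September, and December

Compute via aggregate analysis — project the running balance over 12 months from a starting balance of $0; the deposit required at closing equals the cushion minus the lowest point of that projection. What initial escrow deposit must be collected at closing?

$1,014.43

Cushion = 1 × $697.27 = $697.27
Trial balance (start $0, +$697.27 each month, − disbursements):
  Jul: +$697.27 → $697.27
  Aug: +$697.27 → $1,394.54
  Sep: +$697.27 − $1,774.65 → $317.16
  Oct: +$697.27 − $838.08 → $176.35
  Nov: +$697.27 → $873.62
  Dec: +$697.27 − $1,774.65 → -$203.76
  Jan: +$697.27 → $493.51
  Feb: +$697.27 → $1,190.78
  Mar: +$697.27 − $2,205.21 → -$317.16
  Apr: +$697.27 → $380.11
  May: +$697.27 → $1,077.38
  Jun: +$697.27 − $1,774.65 → $0.00
Lowest trial balance = -$317.16 (Mar)
Initial deposit = cushion − low point = $697.27 − (-$317.16) = $1,014.43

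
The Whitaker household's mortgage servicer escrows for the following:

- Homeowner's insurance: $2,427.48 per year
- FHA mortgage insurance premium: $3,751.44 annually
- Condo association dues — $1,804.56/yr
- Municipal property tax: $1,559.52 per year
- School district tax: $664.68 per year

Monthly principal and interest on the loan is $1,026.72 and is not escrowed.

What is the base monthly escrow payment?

Homeowner's insurance = $2,427.48/yr
FHA mortgage insurance premium = $3,751.44/yr
Condo association dues = $1,804.56/yr
Municipal property tax = $1,559.52/yr
School district tax = $664.68/yr
Yearly total = $10,207.68
Per month = $10,207.68 / 12 = $850.64

$850.64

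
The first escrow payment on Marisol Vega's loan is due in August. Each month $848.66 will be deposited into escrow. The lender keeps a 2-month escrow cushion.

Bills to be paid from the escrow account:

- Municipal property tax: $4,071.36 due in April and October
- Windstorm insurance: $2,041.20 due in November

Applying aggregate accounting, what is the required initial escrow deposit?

Cushion = 2 × $848.66 = $1,697.32
Trial balance (start $0, +$848.66 each month, − disbursements):
  Aug: +$848.66 → $848.66
  Sep: +$848.66 → $1,697.32
  Oct: +$848.66 − $4,071.36 → -$1,525.38
  Nov: +$848.66 − $2,041.20 → -$2,717.92
  Dec: +$848.66 → -$1,869.26
  Jan: +$848.66 → -$1,020.60
  Feb: +$848.66 → -$171.94
  Mar: +$848.66 → $676.72
  Apr: +$848.66 − $4,071.36 → -$2,545.98
  May: +$848.66 → -$1,697.32
  Jun: +$848.66 → -$848.66
  Jul: +$848.66 → $0.00
Lowest trial balance = -$2,717.92 (Nov)
Initial deposit = cushion − low point = $1,697.32 − (-$2,717.92) = $4,415.24

$4,415.24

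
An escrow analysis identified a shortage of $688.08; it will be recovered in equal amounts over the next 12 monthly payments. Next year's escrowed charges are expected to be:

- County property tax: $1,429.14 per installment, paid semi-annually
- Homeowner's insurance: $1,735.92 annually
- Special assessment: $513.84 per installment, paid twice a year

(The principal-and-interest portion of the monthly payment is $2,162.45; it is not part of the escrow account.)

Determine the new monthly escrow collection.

County property tax — $1,429.14 × 2 = $2,858.28/yr
Homeowner's insurance — $1,735.92/yr
Special assessment — $513.84 × 2 = $1,027.68/yr
Total per year = $2,858.28 + $1,735.92 + $1,027.68 = $5,621.88
Monthly = $5,621.88 / 12 = $468.49
Shortage per month = $688.08 ÷ 12 = $57.34
Adjusted monthly = $468.49 + $57.34 = $525.83

$525.83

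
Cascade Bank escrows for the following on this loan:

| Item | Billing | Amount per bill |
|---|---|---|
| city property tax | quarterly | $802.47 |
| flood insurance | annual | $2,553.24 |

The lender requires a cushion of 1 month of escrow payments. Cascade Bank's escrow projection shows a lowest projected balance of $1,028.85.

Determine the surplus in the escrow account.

City property tax = $802.47 × 4 = $3,209.88
Flood insurance = $2,553.24
Total annual escrow = $5,763.12
Monthly = $5,763.12 ÷ 12 = $480.26
Required cushion = 1 × $480.26 = $480.26
Surplus = $1,028.85 − $480.26 = $548.59

$548.59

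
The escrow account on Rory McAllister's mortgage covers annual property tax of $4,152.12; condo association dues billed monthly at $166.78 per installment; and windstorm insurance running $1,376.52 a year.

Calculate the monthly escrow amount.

$627.50

Property tax: $4,152.12 annually
Condo association dues: $166.78 × 12 = $2,001.36 annually
Windstorm insurance: $1,376.52 annually
Combined annual = $7,530.00
Per month = $7,530.00 ÷ 12 = $627.50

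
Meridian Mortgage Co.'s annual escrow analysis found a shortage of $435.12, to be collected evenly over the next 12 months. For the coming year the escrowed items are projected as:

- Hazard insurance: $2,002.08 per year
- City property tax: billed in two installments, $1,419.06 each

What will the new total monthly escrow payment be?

$439.61

Hazard insurance = $2,002.08 per year
City property tax = $1,419.06 × 2 = $2,838.12 per year
Total per year = $2,002.08 + $2,838.12 = $4,840.20
Monthly = $4,840.20 ÷ 12 = $403.35
Shortage spread = $435.12 / 12 = $36.26/mo
New monthly escrow = $403.35 + $36.26 = $439.61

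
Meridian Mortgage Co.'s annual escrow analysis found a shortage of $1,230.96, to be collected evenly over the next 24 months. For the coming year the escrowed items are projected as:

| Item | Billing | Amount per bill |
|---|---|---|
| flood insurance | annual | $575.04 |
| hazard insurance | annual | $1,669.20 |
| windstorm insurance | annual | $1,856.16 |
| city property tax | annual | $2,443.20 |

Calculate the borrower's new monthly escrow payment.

Flood insurance = $575.04 annually
Hazard insurance = $1,669.20 annually
Windstorm insurance = $1,856.16 annually
City property tax = $2,443.20 annually
Yearly total = $575.04 + $1,669.20 + $1,856.16 + $2,443.20 = $6,543.60
Monthly = $6,543.60 ÷ 12 = $545.30
Monthly shortage recovery: $1,230.96 ÷ 24 = $51.29
Adjusted monthly = $545.30 + $51.29 = $596.59

$596.59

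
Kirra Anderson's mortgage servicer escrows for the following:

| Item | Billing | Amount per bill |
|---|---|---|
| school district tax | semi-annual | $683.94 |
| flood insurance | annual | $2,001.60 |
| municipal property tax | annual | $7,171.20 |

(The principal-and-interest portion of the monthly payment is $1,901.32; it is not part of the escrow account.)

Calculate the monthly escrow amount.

School district tax: $683.94 × 2 = $1,367.88
Flood insurance: $2,001.60
Municipal property tax: $7,171.20
Total per year = $1,367.88 + $2,001.60 + $7,171.20 = $10,540.68
Monthly escrow = $10,540.68 ÷ 12 = $878.39

$878.39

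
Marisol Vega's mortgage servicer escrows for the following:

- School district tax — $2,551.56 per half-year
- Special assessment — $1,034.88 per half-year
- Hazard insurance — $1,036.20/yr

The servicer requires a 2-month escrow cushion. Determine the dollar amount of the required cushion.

School district tax: $2,551.56 × 2 = $5,103.12
Special assessment: $1,034.88 × 2 = $2,069.76
Hazard insurance: $1,036.20
Total annual escrow = $5,103.12 + $2,069.76 + $1,036.20 = $8,209.08
Per month = $8,209.08 ÷ 12 = $684.09
Required cushion = 2 × $684.09 = $1,368.18

$1,368.18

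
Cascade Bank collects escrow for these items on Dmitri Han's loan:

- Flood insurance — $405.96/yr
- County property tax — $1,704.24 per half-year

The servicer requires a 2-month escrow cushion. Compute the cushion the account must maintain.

Flood insurance = $405.96/yr
County property tax = $1,704.24 × 2 = $3,408.48/yr
Total per year = $405.96 + $3,408.48 = $3,814.44
Monthly escrow = $3,814.44 ÷ 12 = $317.87
Required cushion = 2 × $317.87 = $635.74

$635.74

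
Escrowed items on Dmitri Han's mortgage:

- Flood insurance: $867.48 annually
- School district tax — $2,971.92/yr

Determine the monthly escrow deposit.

Flood insurance: $867.48
School district tax: $2,971.92
Combined annual = $867.48 + $2,971.92 = $3,839.40
Base monthly escrow = $3,839.40 / 12 = $319.95

$319.95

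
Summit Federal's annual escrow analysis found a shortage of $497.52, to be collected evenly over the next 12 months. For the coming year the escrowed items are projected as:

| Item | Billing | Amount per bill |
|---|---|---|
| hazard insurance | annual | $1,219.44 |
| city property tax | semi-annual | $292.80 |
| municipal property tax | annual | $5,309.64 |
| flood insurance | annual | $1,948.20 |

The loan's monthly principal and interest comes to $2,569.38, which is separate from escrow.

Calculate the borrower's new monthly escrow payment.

Hazard insurance: $1,219.44
City property tax: $292.80 × 2 = $585.60
Municipal property tax: $5,309.64
Flood insurance: $1,948.20
Combined annual = $1,219.44 + $585.60 + $5,309.64 + $1,948.20 = $9,062.88
Base monthly escrow = $9,062.88 / 12 = $755.24
Monthly shortage recovery: $497.52 / 12 = $41.46
New monthly escrow = $755.24 + $41.46 = $796.70

$796.70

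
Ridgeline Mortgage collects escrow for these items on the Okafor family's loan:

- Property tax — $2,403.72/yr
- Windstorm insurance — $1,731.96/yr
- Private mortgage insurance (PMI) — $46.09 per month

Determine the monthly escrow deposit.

$390.73

Property tax: $2,403.72 per year
Windstorm insurance: $1,731.96 per year
Private mortgage insurance (PMI): $46.09 × 12 = $553.08 per year
Annual escrow total = $2,403.72 + $1,731.96 + $553.08 = $4,688.76
Base monthly escrow = $4,688.76 / 12 = $390.73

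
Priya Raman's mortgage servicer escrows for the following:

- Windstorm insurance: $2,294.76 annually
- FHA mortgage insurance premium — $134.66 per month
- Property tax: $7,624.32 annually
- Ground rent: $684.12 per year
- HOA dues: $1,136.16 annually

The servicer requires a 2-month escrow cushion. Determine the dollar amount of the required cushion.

Windstorm insurance: $2,294.76 per year
FHA mortgage insurance premium: $134.66 × 12 = $1,615.92 per year
Property tax: $7,624.32 per year
Ground rent: $684.12 per year
HOA dues: $1,136.16 per year
Annual escrow total = $13,355.28
Monthly escrow = $13,355.28 ÷ 12 = $1,112.94
Cushion = 2 × $1,112.94 = $2,225.88

$2,225.88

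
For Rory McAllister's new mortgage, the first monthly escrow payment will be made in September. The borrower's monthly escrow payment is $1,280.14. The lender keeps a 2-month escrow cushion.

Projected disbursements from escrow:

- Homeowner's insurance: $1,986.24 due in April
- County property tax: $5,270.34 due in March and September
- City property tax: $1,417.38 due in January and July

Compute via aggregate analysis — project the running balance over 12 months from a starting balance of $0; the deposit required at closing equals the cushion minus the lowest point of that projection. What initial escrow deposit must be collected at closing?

$6,550.48

Cushion = 2 × $1,280.14 = $2,560.28
Trial balance (start $0, +$1,280.14 each month, − disbursements):
  Sep: +$1,280.14 − $5,270.34 → -$3,990.20
  Oct: +$1,280.14 → -$2,710.06
  Nov: +$1,280.14 → -$1,429.92
  Dec: +$1,280.14 → -$149.78
  Jan: +$1,280.14 − $1,417.38 → -$287.02
  Feb: +$1,280.14 → $993.12
  Mar: +$1,280.14 − $5,270.34 → -$2,997.08
  Apr: +$1,280.14 − $1,986.24 → -$3,703.18
  May: +$1,280.14 → -$2,423.04
  Jun: +$1,280.14 → -$1,142.90
  Jul: +$1,280.14 − $1,417.38 → -$1,280.14
  Aug: +$1,280.14 → $0.00
Lowest trial balance = -$3,990.20 (Sep)
Initial deposit = cushion − low point = $2,560.28 − (-$3,990.20) = $6,550.48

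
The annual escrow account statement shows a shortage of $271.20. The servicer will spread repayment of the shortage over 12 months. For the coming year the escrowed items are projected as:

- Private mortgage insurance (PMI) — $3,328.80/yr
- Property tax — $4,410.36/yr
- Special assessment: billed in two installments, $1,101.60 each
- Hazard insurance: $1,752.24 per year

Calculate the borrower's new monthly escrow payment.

$997.15

Private mortgage insurance (PMI) = $3,328.80
Property tax = $4,410.36
Special assessment = $1,101.60 × 2 = $2,203.20
Hazard insurance = $1,752.24
Annual escrow total = $11,694.60
Per month = $11,694.60 ÷ 12 = $974.55
Shortage per month = $271.20 / 12 = $22.60
Adjusted monthly = $974.55 + $22.60 = $997.15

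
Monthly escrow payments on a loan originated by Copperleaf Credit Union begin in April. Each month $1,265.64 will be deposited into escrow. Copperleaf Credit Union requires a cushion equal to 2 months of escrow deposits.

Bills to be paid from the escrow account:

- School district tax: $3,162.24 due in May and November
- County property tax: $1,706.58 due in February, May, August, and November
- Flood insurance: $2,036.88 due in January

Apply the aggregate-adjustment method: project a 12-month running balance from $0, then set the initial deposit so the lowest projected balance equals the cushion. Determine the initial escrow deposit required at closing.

Cushion = 2 × $1,265.64 = $2,531.28
Trial balance (start $0, +$1,265.64 each month, − disbursements):
  Apr: +$1,265.64 → $1,265.64
  May: +$1,265.64 − $4,868.82 → -$2,337.54
  Jun: +$1,265.64 → -$1,071.90
  Jul: +$1,265.64 → $193.74
  Aug: +$1,265.64 − $1,706.58 → -$247.20
  Sep: +$1,265.64 → $1,018.44
  Oct: +$1,265.64 → $2,284.08
  Nov: +$1,265.64 − $4,868.82 → -$1,319.10
  Dec: +$1,265.64 → -$53.46
  Jan: +$1,265.64 − $2,036.88 → -$824.70
  Feb: +$1,265.64 − $1,706.58 → -$1,265.64
  Mar: +$1,265.64 → $0.00
Lowest trial balance = -$2,337.54 (May)
Initial deposit = cushion − low point = $2,531.28 − (-$2,337.54) = $4,868.82

$4,868.82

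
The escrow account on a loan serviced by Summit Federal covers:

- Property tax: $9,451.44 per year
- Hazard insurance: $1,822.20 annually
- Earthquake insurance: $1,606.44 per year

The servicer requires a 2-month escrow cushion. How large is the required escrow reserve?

$2,146.68

Property tax — $9,451.44 per year
Hazard insurance — $1,822.20 per year
Earthquake insurance — $1,606.44 per year
Total per year = $12,880.08
Per month = $12,880.08 ÷ 12 = $1,073.34
Reserve = 2 × $1,073.34 = $2,146.68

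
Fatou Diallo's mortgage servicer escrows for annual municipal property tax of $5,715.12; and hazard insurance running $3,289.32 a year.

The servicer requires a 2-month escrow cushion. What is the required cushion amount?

Municipal property tax = $5,715.12 per year
Hazard insurance = $3,289.32 per year
Total per year = $5,715.12 + $3,289.32 = $9,004.44
Per month = $9,004.44 ÷ 12 = $750.37
Cushion = 2 × $750.37 = $1,500.74

$1,500.74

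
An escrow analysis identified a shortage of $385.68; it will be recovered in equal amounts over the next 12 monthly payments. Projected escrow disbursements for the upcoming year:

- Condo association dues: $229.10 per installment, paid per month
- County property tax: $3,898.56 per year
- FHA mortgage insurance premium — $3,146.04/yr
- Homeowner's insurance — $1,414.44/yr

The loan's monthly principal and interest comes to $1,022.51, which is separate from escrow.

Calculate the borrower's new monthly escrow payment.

$966.16

Condo association dues = $229.10 × 12 = $2,749.20 per year
County property tax = $3,898.56 per year
FHA mortgage insurance premium = $3,146.04 per year
Homeowner's insurance = $1,414.44 per year
Yearly total = $11,208.24
Monthly = $11,208.24 / 12 = $934.02
Shortage spread = $385.68 / 12 = $32.14/mo
Adjusted monthly = $934.02 + $32.14 = $966.16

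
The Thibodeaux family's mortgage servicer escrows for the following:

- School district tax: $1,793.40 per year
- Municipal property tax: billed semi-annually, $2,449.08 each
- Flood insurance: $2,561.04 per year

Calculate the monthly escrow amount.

School district tax: $1,793.40 per year
Municipal property tax: $2,449.08 × 2 = $4,898.16 per year
Flood insurance: $2,561.04 per year
Yearly total = $9,252.60
Base monthly escrow = $9,252.60 / 12 = $771.05

$771.05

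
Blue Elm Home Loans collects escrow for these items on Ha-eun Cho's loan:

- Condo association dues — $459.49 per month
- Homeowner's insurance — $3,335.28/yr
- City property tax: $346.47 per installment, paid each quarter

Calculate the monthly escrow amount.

$852.92

Condo association dues = $459.49 × 12 = $5,513.88 per year
Homeowner's insurance = $3,335.28 per year
City property tax = $346.47 × 4 = $1,385.88 per year
Total annual escrow = $10,235.04
Base monthly escrow = $10,235.04 ÷ 12 = $852.92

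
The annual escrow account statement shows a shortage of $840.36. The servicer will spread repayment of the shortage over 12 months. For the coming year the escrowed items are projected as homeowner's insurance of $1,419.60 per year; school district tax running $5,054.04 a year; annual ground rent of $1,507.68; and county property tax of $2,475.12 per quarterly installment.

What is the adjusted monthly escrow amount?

Homeowner's insurance: $1,419.60 per year
School district tax: $5,054.04 per year
Ground rent: $1,507.68 per year
County property tax: $2,475.12 × 4 = $9,900.48 per year
Total annual escrow = $1,419.60 + $5,054.04 + $1,507.68 + $9,900.48 = $17,881.80
Monthly escrow = $17,881.80 ÷ 12 = $1,490.15
Monthly shortage recovery: $840.36 / 12 = $70.03
New monthly escrow = $1,490.15 + $70.03 = $1,560.18

$1,560.18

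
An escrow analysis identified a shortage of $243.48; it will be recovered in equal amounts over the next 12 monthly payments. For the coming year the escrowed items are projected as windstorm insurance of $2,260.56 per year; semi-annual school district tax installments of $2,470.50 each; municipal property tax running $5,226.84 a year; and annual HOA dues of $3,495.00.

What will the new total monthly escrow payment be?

$1,347.24

Windstorm insurance: $2,260.56 annually
School district tax: $2,470.50 × 2 = $4,941.00 annually
Municipal property tax: $5,226.84 annually
HOA dues: $3,495.00 annually
Yearly total = $2,260.56 + $4,941.00 + $5,226.84 + $3,495.00 = $15,923.40
Monthly escrow = $15,923.40 / 12 = $1,326.95
Monthly shortage recovery: $243.48 / 12 = $20.29
New monthly escrow = $1,326.95 + $20.29 = $1,347.24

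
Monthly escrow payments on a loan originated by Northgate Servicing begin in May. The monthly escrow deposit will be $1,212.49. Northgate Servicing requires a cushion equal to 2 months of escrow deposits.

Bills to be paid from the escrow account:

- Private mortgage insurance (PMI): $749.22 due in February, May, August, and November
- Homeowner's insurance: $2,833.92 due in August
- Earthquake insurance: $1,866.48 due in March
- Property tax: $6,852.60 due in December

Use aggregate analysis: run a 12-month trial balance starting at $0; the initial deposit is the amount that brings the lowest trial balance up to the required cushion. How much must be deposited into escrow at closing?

Cushion = 2 × $1,212.49 = $2,424.98
Trial balance (start $0, +$1,212.49 each month, − disbursements):
  May: +$1,212.49 − $749.22 → $463.27
  Jun: +$1,212.49 → $1,675.76
  Jul: +$1,212.49 → $2,888.25
  Aug: +$1,212.49 − $3,583.14 → $517.60
  Sep: +$1,212.49 → $1,730.09
  Oct: +$1,212.49 → $2,942.58
  Nov: +$1,212.49 − $749.22 → $3,405.85
  Dec: +$1,212.49 − $6,852.60 → -$2,234.26
  Jan: +$1,212.49 → -$1,021.77
  Feb: +$1,212.49 − $749.22 → -$558.50
  Mar: +$1,212.49 − $1,866.48 → -$1,212.49
  Apr: +$1,212.49 → $0.00
Lowest trial balance = -$2,234.26 (Dec)
Initial deposit = cushion − low point = $2,424.98 − (-$2,234.26) = $4,659.24

$4,659.24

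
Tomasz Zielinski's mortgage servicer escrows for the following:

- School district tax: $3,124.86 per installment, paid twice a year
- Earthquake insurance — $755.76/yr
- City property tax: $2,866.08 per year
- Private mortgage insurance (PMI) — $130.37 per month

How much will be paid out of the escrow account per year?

School district tax — $3,124.86 × 2 = $6,249.72 per year
Earthquake insurance — $755.76 per year
City property tax — $2,866.08 per year
Private mortgage insurance (PMI) — $130.37 × 12 = $1,564.44 per year
Yearly total = $6,249.72 + $755.76 + $2,866.08 + $1,564.44 = $11,436.00

$11,436.00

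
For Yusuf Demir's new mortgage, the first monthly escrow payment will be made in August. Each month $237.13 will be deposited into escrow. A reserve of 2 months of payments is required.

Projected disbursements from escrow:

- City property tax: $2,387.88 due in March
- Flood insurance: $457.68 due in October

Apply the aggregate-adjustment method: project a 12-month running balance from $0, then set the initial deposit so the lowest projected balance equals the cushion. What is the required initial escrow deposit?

$1,422.78

Cushion = 2 × $237.13 = $474.26
Trial balance (start $0, +$237.13 each month, − disbursements):
  Aug: +$237.13 → $237.13
  Sep: +$237.13 → $474.26
  Oct: +$237.13 − $457.68 → $253.71
  Nov: +$237.13 → $490.84
  Dec: +$237.13 → $727.97
  Jan: +$237.13 → $965.10
  Feb: +$237.13 → $1,202.23
  Mar: +$237.13 − $2,387.88 → -$948.52
  Apr: +$237.13 → -$711.39
  May: +$237.13 → -$474.26
  Jun: +$237.13 → -$237.13
  Jul: +$237.13 → $0.00
Lowest trial balance = -$948.52 (Mar)
Initial deposit = cushion − low point = $474.26 − (-$948.52) = $1,422.78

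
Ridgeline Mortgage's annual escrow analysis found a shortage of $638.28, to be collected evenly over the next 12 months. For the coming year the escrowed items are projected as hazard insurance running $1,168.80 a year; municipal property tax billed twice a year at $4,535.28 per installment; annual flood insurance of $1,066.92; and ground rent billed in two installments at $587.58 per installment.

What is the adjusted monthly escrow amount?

Hazard insurance: $1,168.80/yr
Municipal property tax: $4,535.28 × 2 = $9,070.56/yr
Flood insurance: $1,066.92/yr
Ground rent: $587.58 × 2 = $1,175.16/yr
Combined annual = $1,168.80 + $9,070.56 + $1,066.92 + $1,175.16 = $12,481.44
Monthly = $12,481.44 ÷ 12 = $1,040.12
Monthly shortage recovery: $638.28 / 12 = $53.19
New monthly escrow = $1,040.12 + $53.19 = $1,093.31

$1,093.31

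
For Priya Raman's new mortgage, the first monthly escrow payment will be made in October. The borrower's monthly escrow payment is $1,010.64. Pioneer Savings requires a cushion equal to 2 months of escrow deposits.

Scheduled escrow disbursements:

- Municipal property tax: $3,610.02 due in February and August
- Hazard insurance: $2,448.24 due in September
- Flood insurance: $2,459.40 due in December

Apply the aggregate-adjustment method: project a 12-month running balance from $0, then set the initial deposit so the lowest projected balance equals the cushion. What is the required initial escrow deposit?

Cushion = 2 × $1,010.64 = $2,021.28
Trial balance (start $0, +$1,010.64 each month, − disbursements):
  Oct: +$1,010.64 → $1,010.64
  Nov: +$1,010.64 → $2,021.28
  Dec: +$1,010.64 − $2,459.40 → $572.52
  Jan: +$1,010.64 → $1,583.16
  Feb: +$1,010.64 − $3,610.02 → -$1,016.22
  Mar: +$1,010.64 → -$5.58
  Apr: +$1,010.64 → $1,005.06
  May: +$1,010.64 → $2,015.70
  Jun: +$1,010.64 → $3,026.34
  Jul: +$1,010.64 → $4,036.98
  Aug: +$1,010.64 − $3,610.02 → $1,437.60
  Sep: +$1,010.64 − $2,448.24 → $0.00
Lowest trial balance = -$1,016.22 (Feb)
Initial deposit = cushion − low point = $2,021.28 − (-$1,016.22) = $3,037.50

$3,037.50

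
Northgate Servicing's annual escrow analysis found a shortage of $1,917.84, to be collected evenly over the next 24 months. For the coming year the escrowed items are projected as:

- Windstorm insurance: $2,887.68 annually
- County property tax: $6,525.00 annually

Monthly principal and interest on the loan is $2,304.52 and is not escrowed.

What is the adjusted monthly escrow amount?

$864.30

Windstorm insurance — $2,887.68/yr
County property tax — $6,525.00/yr
Combined annual = $2,887.68 + $6,525.00 = $9,412.68
Monthly = $9,412.68 ÷ 12 = $784.39
Monthly shortage recovery: $1,917.84 ÷ 24 = $79.91
Adjusted monthly = $784.39 + $79.91 = $864.30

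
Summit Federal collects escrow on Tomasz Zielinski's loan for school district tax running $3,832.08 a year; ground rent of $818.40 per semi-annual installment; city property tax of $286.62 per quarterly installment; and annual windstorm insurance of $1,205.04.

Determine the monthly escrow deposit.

$651.70

School district tax: $3,832.08 annually
Ground rent: $818.40 × 2 = $1,636.80 annually
City property tax: $286.62 × 4 = $1,146.48 annually
Windstorm insurance: $1,205.04 annually
Annual escrow total = $3,832.08 + $1,636.80 + $1,146.48 + $1,205.04 = $7,820.40
Per month = $7,820.40 ÷ 12 = $651.70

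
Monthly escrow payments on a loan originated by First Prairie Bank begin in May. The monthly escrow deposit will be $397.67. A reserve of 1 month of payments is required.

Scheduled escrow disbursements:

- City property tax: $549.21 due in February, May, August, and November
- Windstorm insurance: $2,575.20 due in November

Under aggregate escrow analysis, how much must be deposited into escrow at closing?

Cushion = 1 × $397.67 = $397.67
Trial balance (start $0, +$397.67 each month, − disbursements):
  May: +$397.67 − $549.21 → -$151.54
  Jun: +$397.67 → $246.13
  Jul: +$397.67 → $643.80
  Aug: +$397.67 − $549.21 → $492.26
  Sep: +$397.67 → $889.93
  Oct: +$397.67 → $1,287.60
  Nov: +$397.67 − $3,124.41 → -$1,439.14
  Dec: +$397.67 → -$1,041.47
  Jan: +$397.67 → -$643.80
  Feb: +$397.67 − $549.21 → -$795.34
  Mar: +$397.67 → -$397.67
  Apr: +$397.67 → $0.00
Lowest trial balance = -$1,439.14 (Nov)
Initial deposit = cushion − low point = $397.67 − (-$1,439.14) = $1,836.81

$1,836.81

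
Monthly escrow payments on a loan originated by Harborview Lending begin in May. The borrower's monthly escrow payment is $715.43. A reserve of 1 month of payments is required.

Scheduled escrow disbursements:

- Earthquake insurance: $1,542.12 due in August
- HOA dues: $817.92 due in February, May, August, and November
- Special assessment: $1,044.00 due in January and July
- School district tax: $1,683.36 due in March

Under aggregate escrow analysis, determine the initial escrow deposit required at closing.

$2,075.67

Cushion = 1 × $715.43 = $715.43
Trial balance (start $0, +$715.43 each month, − disbursements):
  May: +$715.43 − $817.92 → -$102.49
  Jun: +$715.43 → $612.94
  Jul: +$715.43 − $1,044.00 → $284.37
  Aug: +$715.43 − $2,360.04 → -$1,360.24
  Sep: +$715.43 → -$644.81
  Oct: +$715.43 → $70.62
  Nov: +$715.43 − $817.92 → -$31.87
  Dec: +$715.43 → $683.56
  Jan: +$715.43 − $1,044.00 → $354.99
  Feb: +$715.43 − $817.92 → $252.50
  Mar: +$715.43 − $1,683.36 → -$715.43
  Apr: +$715.43 → $0.00
Lowest trial balance = -$1,360.24 (Aug)
Initial deposit = cushion − low point = $715.43 − (-$1,360.24) = $2,075.67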